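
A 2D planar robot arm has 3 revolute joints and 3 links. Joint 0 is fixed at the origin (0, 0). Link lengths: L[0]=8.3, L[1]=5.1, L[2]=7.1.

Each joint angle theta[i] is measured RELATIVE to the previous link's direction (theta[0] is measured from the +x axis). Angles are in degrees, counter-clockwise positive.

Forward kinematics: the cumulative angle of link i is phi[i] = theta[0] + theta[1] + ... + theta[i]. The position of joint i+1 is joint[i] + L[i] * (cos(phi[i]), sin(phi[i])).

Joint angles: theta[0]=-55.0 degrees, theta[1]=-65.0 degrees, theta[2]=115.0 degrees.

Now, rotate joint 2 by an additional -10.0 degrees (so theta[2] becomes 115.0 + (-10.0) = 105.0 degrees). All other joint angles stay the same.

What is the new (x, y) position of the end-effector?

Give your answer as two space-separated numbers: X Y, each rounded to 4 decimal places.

joint[0] = (0.0000, 0.0000)  (base)
link 0: phi[0] = -55 = -55 deg
  cos(-55 deg) = 0.5736, sin(-55 deg) = -0.8192
  joint[1] = (0.0000, 0.0000) + 8.3 * (0.5736, -0.8192) = (0.0000 + 4.7607, 0.0000 + -6.7990) = (4.7607, -6.7990)
link 1: phi[1] = -55 + -65 = -120 deg
  cos(-120 deg) = -0.5000, sin(-120 deg) = -0.8660
  joint[2] = (4.7607, -6.7990) + 5.1 * (-0.5000, -0.8660) = (4.7607 + -2.5500, -6.7990 + -4.4167) = (2.2107, -11.2157)
link 2: phi[2] = -55 + -65 + 105 = -15 deg
  cos(-15 deg) = 0.9659, sin(-15 deg) = -0.2588
  joint[3] = (2.2107, -11.2157) + 7.1 * (0.9659, -0.2588) = (2.2107 + 6.8581, -11.2157 + -1.8376) = (9.0688, -13.0533)
End effector: (9.0688, -13.0533)

Answer: 9.0688 -13.0533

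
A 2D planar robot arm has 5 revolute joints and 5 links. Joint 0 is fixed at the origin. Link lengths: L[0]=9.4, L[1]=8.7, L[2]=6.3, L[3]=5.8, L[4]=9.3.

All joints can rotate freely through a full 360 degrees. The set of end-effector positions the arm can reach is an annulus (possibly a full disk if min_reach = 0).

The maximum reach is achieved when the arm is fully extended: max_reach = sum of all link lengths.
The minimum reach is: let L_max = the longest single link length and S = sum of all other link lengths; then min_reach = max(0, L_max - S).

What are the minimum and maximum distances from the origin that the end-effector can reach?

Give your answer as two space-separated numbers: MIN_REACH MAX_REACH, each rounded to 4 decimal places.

Answer: 0.0000 39.5000

Derivation:
Link lengths: [9.4, 8.7, 6.3, 5.8, 9.3]
max_reach = 9.4 + 8.7 + 6.3 + 5.8 + 9.3 = 39.5
L_max = max([9.4, 8.7, 6.3, 5.8, 9.3]) = 9.4
S (sum of others) = 39.5 - 9.4 = 30.1
min_reach = max(0, 9.4 - 30.1) = max(0, -20.7) = 0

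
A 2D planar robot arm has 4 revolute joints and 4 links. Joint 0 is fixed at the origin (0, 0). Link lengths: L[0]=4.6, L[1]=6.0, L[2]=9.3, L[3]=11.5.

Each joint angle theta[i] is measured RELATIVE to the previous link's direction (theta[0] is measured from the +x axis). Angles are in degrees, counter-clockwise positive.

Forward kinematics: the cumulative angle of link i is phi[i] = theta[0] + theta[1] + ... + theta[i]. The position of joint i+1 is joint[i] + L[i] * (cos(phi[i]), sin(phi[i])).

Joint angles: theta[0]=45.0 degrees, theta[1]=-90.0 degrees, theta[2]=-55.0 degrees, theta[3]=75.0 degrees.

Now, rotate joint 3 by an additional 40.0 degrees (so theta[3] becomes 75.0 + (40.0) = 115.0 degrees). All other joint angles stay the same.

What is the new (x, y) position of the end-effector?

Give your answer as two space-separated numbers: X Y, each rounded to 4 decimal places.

Answer: 16.9886 -7.1722

Derivation:
joint[0] = (0.0000, 0.0000)  (base)
link 0: phi[0] = 45 = 45 deg
  cos(45 deg) = 0.7071, sin(45 deg) = 0.7071
  joint[1] = (0.0000, 0.0000) + 4.6 * (0.7071, 0.7071) = (0.0000 + 3.2527, 0.0000 + 3.2527) = (3.2527, 3.2527)
link 1: phi[1] = 45 + -90 = -45 deg
  cos(-45 deg) = 0.7071, sin(-45 deg) = -0.7071
  joint[2] = (3.2527, 3.2527) + 6 * (0.7071, -0.7071) = (3.2527 + 4.2426, 3.2527 + -4.2426) = (7.4953, -0.9899)
link 2: phi[2] = 45 + -90 + -55 = -100 deg
  cos(-100 deg) = -0.1736, sin(-100 deg) = -0.9848
  joint[3] = (7.4953, -0.9899) + 9.3 * (-0.1736, -0.9848) = (7.4953 + -1.6149, -0.9899 + -9.1587) = (5.8804, -10.1487)
link 3: phi[3] = 45 + -90 + -55 + 115 = 15 deg
  cos(15 deg) = 0.9659, sin(15 deg) = 0.2588
  joint[4] = (5.8804, -10.1487) + 11.5 * (0.9659, 0.2588) = (5.8804 + 11.1081, -10.1487 + 2.9764) = (16.9886, -7.1722)
End effector: (16.9886, -7.1722)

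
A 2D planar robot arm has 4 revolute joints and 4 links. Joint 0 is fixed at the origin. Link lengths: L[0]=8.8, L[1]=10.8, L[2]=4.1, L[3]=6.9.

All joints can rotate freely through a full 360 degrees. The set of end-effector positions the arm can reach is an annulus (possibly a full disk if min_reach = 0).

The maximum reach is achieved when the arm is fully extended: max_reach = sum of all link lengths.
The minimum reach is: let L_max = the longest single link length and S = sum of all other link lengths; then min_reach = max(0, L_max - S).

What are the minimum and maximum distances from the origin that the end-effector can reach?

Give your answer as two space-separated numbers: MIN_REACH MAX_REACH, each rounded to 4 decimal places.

Link lengths: [8.8, 10.8, 4.1, 6.9]
max_reach = 8.8 + 10.8 + 4.1 + 6.9 = 30.6
L_max = max([8.8, 10.8, 4.1, 6.9]) = 10.8
S (sum of others) = 30.6 - 10.8 = 19.8
min_reach = max(0, 10.8 - 19.8) = max(0, -9) = 0

Answer: 0.0000 30.6000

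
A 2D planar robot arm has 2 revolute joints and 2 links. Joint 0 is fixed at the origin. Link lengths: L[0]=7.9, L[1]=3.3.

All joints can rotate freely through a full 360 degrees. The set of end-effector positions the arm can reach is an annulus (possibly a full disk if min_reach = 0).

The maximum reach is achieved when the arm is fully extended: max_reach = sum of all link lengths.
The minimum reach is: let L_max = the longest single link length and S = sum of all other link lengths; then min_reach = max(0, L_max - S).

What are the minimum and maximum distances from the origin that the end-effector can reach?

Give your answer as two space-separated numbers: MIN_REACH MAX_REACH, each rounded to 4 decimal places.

Link lengths: [7.9, 3.3]
max_reach = 7.9 + 3.3 = 11.2
L_max = max([7.9, 3.3]) = 7.9
S (sum of others) = 11.2 - 7.9 = 3.3
min_reach = max(0, 7.9 - 3.3) = max(0, 4.6) = 4.6

Answer: 4.6000 11.2000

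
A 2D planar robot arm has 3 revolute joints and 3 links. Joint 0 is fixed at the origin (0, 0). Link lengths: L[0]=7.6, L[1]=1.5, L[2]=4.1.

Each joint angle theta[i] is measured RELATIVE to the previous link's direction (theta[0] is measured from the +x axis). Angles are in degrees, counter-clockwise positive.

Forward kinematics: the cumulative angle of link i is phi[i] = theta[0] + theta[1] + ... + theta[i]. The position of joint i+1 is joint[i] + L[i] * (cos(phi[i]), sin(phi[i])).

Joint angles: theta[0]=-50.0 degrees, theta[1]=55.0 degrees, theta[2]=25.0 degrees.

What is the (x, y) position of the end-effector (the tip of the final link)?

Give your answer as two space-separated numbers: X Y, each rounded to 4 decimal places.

joint[0] = (0.0000, 0.0000)  (base)
link 0: phi[0] = -50 = -50 deg
  cos(-50 deg) = 0.6428, sin(-50 deg) = -0.7660
  joint[1] = (0.0000, 0.0000) + 7.6 * (0.6428, -0.7660) = (0.0000 + 4.8852, 0.0000 + -5.8219) = (4.8852, -5.8219)
link 1: phi[1] = -50 + 55 = 5 deg
  cos(5 deg) = 0.9962, sin(5 deg) = 0.0872
  joint[2] = (4.8852, -5.8219) + 1.5 * (0.9962, 0.0872) = (4.8852 + 1.4943, -5.8219 + 0.1307) = (6.3795, -5.6912)
link 2: phi[2] = -50 + 55 + 25 = 30 deg
  cos(30 deg) = 0.8660, sin(30 deg) = 0.5000
  joint[3] = (6.3795, -5.6912) + 4.1 * (0.8660, 0.5000) = (6.3795 + 3.5507, -5.6912 + 2.0500) = (9.9302, -3.6412)
End effector: (9.9302, -3.6412)

Answer: 9.9302 -3.6412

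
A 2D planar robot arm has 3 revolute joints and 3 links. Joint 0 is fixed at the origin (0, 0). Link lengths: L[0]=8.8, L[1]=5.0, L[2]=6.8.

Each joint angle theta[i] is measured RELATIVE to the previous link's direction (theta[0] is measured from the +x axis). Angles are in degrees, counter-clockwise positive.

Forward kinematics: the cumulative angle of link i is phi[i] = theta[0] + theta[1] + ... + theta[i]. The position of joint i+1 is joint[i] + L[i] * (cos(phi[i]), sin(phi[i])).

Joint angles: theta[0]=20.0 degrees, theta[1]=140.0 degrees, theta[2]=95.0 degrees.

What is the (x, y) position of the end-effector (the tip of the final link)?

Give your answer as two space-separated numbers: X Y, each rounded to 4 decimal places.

Answer: 1.8109 -1.8484

Derivation:
joint[0] = (0.0000, 0.0000)  (base)
link 0: phi[0] = 20 = 20 deg
  cos(20 deg) = 0.9397, sin(20 deg) = 0.3420
  joint[1] = (0.0000, 0.0000) + 8.8 * (0.9397, 0.3420) = (0.0000 + 8.2693, 0.0000 + 3.0098) = (8.2693, 3.0098)
link 1: phi[1] = 20 + 140 = 160 deg
  cos(160 deg) = -0.9397, sin(160 deg) = 0.3420
  joint[2] = (8.2693, 3.0098) + 5 * (-0.9397, 0.3420) = (8.2693 + -4.6985, 3.0098 + 1.7101) = (3.5708, 4.7199)
link 2: phi[2] = 20 + 140 + 95 = 255 deg
  cos(255 deg) = -0.2588, sin(255 deg) = -0.9659
  joint[3] = (3.5708, 4.7199) + 6.8 * (-0.2588, -0.9659) = (3.5708 + -1.7600, 4.7199 + -6.5683) = (1.8109, -1.8484)
End effector: (1.8109, -1.8484)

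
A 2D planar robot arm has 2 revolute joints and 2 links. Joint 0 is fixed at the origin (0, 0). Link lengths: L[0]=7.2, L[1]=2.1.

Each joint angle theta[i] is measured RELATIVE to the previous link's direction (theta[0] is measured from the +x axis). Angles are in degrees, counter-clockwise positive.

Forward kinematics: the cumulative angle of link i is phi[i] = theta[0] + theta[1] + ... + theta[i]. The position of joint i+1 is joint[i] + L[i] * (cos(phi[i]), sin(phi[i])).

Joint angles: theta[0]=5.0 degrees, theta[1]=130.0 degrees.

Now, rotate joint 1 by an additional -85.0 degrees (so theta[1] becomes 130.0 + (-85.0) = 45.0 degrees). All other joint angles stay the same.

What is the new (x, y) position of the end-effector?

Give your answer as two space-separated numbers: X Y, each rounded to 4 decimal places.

joint[0] = (0.0000, 0.0000)  (base)
link 0: phi[0] = 5 = 5 deg
  cos(5 deg) = 0.9962, sin(5 deg) = 0.0872
  joint[1] = (0.0000, 0.0000) + 7.2 * (0.9962, 0.0872) = (0.0000 + 7.1726, 0.0000 + 0.6275) = (7.1726, 0.6275)
link 1: phi[1] = 5 + 45 = 50 deg
  cos(50 deg) = 0.6428, sin(50 deg) = 0.7660
  joint[2] = (7.1726, 0.6275) + 2.1 * (0.6428, 0.7660) = (7.1726 + 1.3499, 0.6275 + 1.6087) = (8.5225, 2.2362)
End effector: (8.5225, 2.2362)

Answer: 8.5225 2.2362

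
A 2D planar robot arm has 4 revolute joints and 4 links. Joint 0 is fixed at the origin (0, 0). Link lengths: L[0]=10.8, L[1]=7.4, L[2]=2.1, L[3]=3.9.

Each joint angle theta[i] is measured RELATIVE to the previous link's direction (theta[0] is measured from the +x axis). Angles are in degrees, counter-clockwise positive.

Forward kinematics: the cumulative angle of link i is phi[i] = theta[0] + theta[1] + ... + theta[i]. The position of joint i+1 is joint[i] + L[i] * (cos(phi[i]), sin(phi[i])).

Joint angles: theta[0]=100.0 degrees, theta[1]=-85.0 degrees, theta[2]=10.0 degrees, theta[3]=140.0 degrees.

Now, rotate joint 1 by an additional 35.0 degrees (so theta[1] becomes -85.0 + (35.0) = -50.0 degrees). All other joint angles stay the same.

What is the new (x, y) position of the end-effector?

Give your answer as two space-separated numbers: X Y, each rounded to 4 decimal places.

Answer: 0.2664 16.7894

Derivation:
joint[0] = (0.0000, 0.0000)  (base)
link 0: phi[0] = 100 = 100 deg
  cos(100 deg) = -0.1736, sin(100 deg) = 0.9848
  joint[1] = (0.0000, 0.0000) + 10.8 * (-0.1736, 0.9848) = (0.0000 + -1.8754, 0.0000 + 10.6359) = (-1.8754, 10.6359)
link 1: phi[1] = 100 + -50 = 50 deg
  cos(50 deg) = 0.6428, sin(50 deg) = 0.7660
  joint[2] = (-1.8754, 10.6359) + 7.4 * (0.6428, 0.7660) = (-1.8754 + 4.7566, 10.6359 + 5.6687) = (2.8812, 16.3047)
link 2: phi[2] = 100 + -50 + 10 = 60 deg
  cos(60 deg) = 0.5000, sin(60 deg) = 0.8660
  joint[3] = (2.8812, 16.3047) + 2.1 * (0.5000, 0.8660) = (2.8812 + 1.0500, 16.3047 + 1.8187) = (3.9312, 18.1233)
link 3: phi[3] = 100 + -50 + 10 + 140 = 200 deg
  cos(200 deg) = -0.9397, sin(200 deg) = -0.3420
  joint[4] = (3.9312, 18.1233) + 3.9 * (-0.9397, -0.3420) = (3.9312 + -3.6648, 18.1233 + -1.3339) = (0.2664, 16.7894)
End effector: (0.2664, 16.7894)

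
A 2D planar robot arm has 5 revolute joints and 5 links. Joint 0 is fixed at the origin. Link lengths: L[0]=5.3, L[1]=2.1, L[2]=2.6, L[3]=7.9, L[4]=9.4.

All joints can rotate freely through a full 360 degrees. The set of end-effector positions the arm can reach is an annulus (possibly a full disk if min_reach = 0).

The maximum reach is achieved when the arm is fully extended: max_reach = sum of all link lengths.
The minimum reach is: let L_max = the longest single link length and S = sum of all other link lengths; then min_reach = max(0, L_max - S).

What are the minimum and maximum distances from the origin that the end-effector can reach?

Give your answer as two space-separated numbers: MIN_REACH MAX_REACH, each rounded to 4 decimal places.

Answer: 0.0000 27.3000

Derivation:
Link lengths: [5.3, 2.1, 2.6, 7.9, 9.4]
max_reach = 5.3 + 2.1 + 2.6 + 7.9 + 9.4 = 27.3
L_max = max([5.3, 2.1, 2.6, 7.9, 9.4]) = 9.4
S (sum of others) = 27.3 - 9.4 = 17.9
min_reach = max(0, 9.4 - 17.9) = max(0, -8.5) = 0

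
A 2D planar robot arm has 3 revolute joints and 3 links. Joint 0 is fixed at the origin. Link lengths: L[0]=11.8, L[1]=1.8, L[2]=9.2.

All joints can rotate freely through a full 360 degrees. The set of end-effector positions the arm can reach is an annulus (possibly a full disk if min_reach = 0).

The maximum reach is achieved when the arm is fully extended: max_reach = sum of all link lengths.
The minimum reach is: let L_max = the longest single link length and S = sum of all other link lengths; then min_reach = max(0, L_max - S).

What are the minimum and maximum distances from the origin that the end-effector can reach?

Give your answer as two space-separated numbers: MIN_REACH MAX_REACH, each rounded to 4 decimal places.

Link lengths: [11.8, 1.8, 9.2]
max_reach = 11.8 + 1.8 + 9.2 = 22.8
L_max = max([11.8, 1.8, 9.2]) = 11.8
S (sum of others) = 22.8 - 11.8 = 11
min_reach = max(0, 11.8 - 11) = max(0, 0.8) = 0.8

Answer: 0.8000 22.8000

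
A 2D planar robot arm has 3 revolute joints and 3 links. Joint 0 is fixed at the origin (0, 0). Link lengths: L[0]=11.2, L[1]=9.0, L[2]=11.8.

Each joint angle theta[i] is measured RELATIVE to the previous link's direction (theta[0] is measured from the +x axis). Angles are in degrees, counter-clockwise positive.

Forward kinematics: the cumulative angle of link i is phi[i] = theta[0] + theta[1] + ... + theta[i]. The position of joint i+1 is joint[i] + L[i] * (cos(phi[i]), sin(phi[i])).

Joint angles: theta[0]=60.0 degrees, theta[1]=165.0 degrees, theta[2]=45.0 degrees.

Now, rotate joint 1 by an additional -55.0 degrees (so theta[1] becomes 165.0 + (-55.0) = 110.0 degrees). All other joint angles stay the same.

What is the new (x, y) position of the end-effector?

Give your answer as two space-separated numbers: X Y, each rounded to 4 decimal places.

joint[0] = (0.0000, 0.0000)  (base)
link 0: phi[0] = 60 = 60 deg
  cos(60 deg) = 0.5000, sin(60 deg) = 0.8660
  joint[1] = (0.0000, 0.0000) + 11.2 * (0.5000, 0.8660) = (0.0000 + 5.6000, 0.0000 + 9.6995) = (5.6000, 9.6995)
link 1: phi[1] = 60 + 110 = 170 deg
  cos(170 deg) = -0.9848, sin(170 deg) = 0.1736
  joint[2] = (5.6000, 9.6995) + 9 * (-0.9848, 0.1736) = (5.6000 + -8.8633, 9.6995 + 1.5628) = (-3.2633, 11.2623)
link 2: phi[2] = 60 + 110 + 45 = 215 deg
  cos(215 deg) = -0.8192, sin(215 deg) = -0.5736
  joint[3] = (-3.2633, 11.2623) + 11.8 * (-0.8192, -0.5736) = (-3.2633 + -9.6660, 11.2623 + -6.7682) = (-12.9293, 4.4941)
End effector: (-12.9293, 4.4941)

Answer: -12.9293 4.4941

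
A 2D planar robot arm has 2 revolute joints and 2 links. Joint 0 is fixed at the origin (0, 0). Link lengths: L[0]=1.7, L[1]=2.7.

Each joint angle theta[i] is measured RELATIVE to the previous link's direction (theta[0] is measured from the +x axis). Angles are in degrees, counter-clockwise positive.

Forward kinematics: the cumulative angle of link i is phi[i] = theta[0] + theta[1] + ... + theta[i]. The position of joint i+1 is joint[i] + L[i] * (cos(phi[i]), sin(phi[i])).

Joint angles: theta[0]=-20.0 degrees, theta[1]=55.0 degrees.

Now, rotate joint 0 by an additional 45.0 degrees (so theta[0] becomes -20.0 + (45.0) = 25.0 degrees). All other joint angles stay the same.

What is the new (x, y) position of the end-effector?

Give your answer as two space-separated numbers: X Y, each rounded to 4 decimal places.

Answer: 2.0096 3.3774

Derivation:
joint[0] = (0.0000, 0.0000)  (base)
link 0: phi[0] = 25 = 25 deg
  cos(25 deg) = 0.9063, sin(25 deg) = 0.4226
  joint[1] = (0.0000, 0.0000) + 1.7 * (0.9063, 0.4226) = (0.0000 + 1.5407, 0.0000 + 0.7185) = (1.5407, 0.7185)
link 1: phi[1] = 25 + 55 = 80 deg
  cos(80 deg) = 0.1736, sin(80 deg) = 0.9848
  joint[2] = (1.5407, 0.7185) + 2.7 * (0.1736, 0.9848) = (1.5407 + 0.4689, 0.7185 + 2.6590) = (2.0096, 3.3774)
End effector: (2.0096, 3.3774)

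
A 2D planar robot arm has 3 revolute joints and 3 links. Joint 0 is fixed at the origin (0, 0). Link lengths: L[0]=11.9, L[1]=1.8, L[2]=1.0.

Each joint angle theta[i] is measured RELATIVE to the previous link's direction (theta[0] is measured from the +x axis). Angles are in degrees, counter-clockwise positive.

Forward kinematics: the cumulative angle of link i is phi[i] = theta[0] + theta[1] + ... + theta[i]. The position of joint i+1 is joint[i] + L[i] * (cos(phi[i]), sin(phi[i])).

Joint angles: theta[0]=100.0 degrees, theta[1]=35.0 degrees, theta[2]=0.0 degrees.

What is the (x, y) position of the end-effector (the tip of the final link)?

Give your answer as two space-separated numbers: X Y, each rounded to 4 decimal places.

Answer: -4.0463 13.6991

Derivation:
joint[0] = (0.0000, 0.0000)  (base)
link 0: phi[0] = 100 = 100 deg
  cos(100 deg) = -0.1736, sin(100 deg) = 0.9848
  joint[1] = (0.0000, 0.0000) + 11.9 * (-0.1736, 0.9848) = (0.0000 + -2.0664, 0.0000 + 11.7192) = (-2.0664, 11.7192)
link 1: phi[1] = 100 + 35 = 135 deg
  cos(135 deg) = -0.7071, sin(135 deg) = 0.7071
  joint[2] = (-2.0664, 11.7192) + 1.8 * (-0.7071, 0.7071) = (-2.0664 + -1.2728, 11.7192 + 1.2728) = (-3.3392, 12.9920)
link 2: phi[2] = 100 + 35 + 0 = 135 deg
  cos(135 deg) = -0.7071, sin(135 deg) = 0.7071
  joint[3] = (-3.3392, 12.9920) + 1 * (-0.7071, 0.7071) = (-3.3392 + -0.7071, 12.9920 + 0.7071) = (-4.0463, 13.6991)
End effector: (-4.0463, 13.6991)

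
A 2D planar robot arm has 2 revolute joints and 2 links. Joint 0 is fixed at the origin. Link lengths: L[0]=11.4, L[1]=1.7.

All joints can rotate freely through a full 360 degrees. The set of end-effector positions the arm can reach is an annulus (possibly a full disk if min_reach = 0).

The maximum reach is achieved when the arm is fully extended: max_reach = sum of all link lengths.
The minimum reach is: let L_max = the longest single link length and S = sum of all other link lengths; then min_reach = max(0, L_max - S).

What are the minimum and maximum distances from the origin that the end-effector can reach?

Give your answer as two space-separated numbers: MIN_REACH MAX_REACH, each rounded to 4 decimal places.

Answer: 9.7000 13.1000

Derivation:
Link lengths: [11.4, 1.7]
max_reach = 11.4 + 1.7 = 13.1
L_max = max([11.4, 1.7]) = 11.4
S (sum of others) = 13.1 - 11.4 = 1.7
min_reach = max(0, 11.4 - 1.7) = max(0, 9.7) = 9.7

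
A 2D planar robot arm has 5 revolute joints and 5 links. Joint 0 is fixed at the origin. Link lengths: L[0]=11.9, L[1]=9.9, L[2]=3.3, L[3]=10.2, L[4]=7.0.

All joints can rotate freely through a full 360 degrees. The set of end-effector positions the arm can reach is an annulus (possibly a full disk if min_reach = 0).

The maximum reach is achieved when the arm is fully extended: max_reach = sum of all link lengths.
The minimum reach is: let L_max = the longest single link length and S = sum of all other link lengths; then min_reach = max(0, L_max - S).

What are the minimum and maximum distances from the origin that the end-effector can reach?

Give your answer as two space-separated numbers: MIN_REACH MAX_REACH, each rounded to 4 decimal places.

Answer: 0.0000 42.3000

Derivation:
Link lengths: [11.9, 9.9, 3.3, 10.2, 7.0]
max_reach = 11.9 + 9.9 + 3.3 + 10.2 + 7 = 42.3
L_max = max([11.9, 9.9, 3.3, 10.2, 7.0]) = 11.9
S (sum of others) = 42.3 - 11.9 = 30.4
min_reach = max(0, 11.9 - 30.4) = max(0, -18.5) = 0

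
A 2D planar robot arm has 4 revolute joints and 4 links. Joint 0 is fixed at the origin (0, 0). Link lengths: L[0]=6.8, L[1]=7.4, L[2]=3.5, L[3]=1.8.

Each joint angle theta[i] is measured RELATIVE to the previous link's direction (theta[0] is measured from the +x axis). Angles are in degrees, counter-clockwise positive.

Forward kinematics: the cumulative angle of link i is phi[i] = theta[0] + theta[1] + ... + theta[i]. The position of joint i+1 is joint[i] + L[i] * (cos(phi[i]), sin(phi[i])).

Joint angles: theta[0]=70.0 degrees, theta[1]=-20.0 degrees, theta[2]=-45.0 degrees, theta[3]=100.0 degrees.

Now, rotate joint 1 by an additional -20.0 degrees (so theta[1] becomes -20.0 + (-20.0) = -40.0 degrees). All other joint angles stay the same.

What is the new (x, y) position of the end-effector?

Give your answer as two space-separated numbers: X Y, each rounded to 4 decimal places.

Answer: 12.2719 10.9772

Derivation:
joint[0] = (0.0000, 0.0000)  (base)
link 0: phi[0] = 70 = 70 deg
  cos(70 deg) = 0.3420, sin(70 deg) = 0.9397
  joint[1] = (0.0000, 0.0000) + 6.8 * (0.3420, 0.9397) = (0.0000 + 2.3257, 0.0000 + 6.3899) = (2.3257, 6.3899)
link 1: phi[1] = 70 + -40 = 30 deg
  cos(30 deg) = 0.8660, sin(30 deg) = 0.5000
  joint[2] = (2.3257, 6.3899) + 7.4 * (0.8660, 0.5000) = (2.3257 + 6.4086, 6.3899 + 3.7000) = (8.7343, 10.0899)
link 2: phi[2] = 70 + -40 + -45 = -15 deg
  cos(-15 deg) = 0.9659, sin(-15 deg) = -0.2588
  joint[3] = (8.7343, 10.0899) + 3.5 * (0.9659, -0.2588) = (8.7343 + 3.3807, 10.0899 + -0.9059) = (12.1151, 9.1840)
link 3: phi[3] = 70 + -40 + -45 + 100 = 85 deg
  cos(85 deg) = 0.0872, sin(85 deg) = 0.9962
  joint[4] = (12.1151, 9.1840) + 1.8 * (0.0872, 0.9962) = (12.1151 + 0.1569, 9.1840 + 1.7932) = (12.2719, 10.9772)
End effector: (12.2719, 10.9772)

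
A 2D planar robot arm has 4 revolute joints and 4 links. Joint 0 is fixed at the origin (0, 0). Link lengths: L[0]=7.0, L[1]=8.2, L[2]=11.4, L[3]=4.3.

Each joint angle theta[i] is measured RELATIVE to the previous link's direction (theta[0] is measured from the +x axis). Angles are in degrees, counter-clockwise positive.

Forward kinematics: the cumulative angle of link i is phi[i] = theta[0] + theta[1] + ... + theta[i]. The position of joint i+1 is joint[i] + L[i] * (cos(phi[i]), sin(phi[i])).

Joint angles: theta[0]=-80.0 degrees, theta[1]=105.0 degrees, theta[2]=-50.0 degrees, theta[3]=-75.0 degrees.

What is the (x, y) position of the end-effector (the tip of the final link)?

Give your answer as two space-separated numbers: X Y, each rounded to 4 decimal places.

Answer: 18.2325 -12.4807

Derivation:
joint[0] = (0.0000, 0.0000)  (base)
link 0: phi[0] = -80 = -80 deg
  cos(-80 deg) = 0.1736, sin(-80 deg) = -0.9848
  joint[1] = (0.0000, 0.0000) + 7 * (0.1736, -0.9848) = (0.0000 + 1.2155, 0.0000 + -6.8937) = (1.2155, -6.8937)
link 1: phi[1] = -80 + 105 = 25 deg
  cos(25 deg) = 0.9063, sin(25 deg) = 0.4226
  joint[2] = (1.2155, -6.8937) + 8.2 * (0.9063, 0.4226) = (1.2155 + 7.4317, -6.8937 + 3.4655) = (8.6473, -3.4282)
link 2: phi[2] = -80 + 105 + -50 = -25 deg
  cos(-25 deg) = 0.9063, sin(-25 deg) = -0.4226
  joint[3] = (8.6473, -3.4282) + 11.4 * (0.9063, -0.4226) = (8.6473 + 10.3319, -3.4282 + -4.8178) = (18.9792, -8.2460)
link 3: phi[3] = -80 + 105 + -50 + -75 = -100 deg
  cos(-100 deg) = -0.1736, sin(-100 deg) = -0.9848
  joint[4] = (18.9792, -8.2460) + 4.3 * (-0.1736, -0.9848) = (18.9792 + -0.7467, -8.2460 + -4.2347) = (18.2325, -12.4807)
End effector: (18.2325, -12.4807)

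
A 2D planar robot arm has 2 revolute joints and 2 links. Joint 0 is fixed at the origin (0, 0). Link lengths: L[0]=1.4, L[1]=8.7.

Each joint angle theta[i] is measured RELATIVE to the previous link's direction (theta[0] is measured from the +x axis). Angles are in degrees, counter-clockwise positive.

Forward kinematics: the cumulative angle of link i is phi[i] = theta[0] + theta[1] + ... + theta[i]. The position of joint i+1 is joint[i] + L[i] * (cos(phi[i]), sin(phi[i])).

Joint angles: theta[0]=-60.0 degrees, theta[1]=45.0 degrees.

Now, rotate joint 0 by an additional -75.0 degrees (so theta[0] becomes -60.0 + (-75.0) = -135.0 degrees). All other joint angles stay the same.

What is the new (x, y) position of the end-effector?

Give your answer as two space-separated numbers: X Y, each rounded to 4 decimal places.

Answer: -0.9899 -9.6899

Derivation:
joint[0] = (0.0000, 0.0000)  (base)
link 0: phi[0] = -135 = -135 deg
  cos(-135 deg) = -0.7071, sin(-135 deg) = -0.7071
  joint[1] = (0.0000, 0.0000) + 1.4 * (-0.7071, -0.7071) = (0.0000 + -0.9899, 0.0000 + -0.9899) = (-0.9899, -0.9899)
link 1: phi[1] = -135 + 45 = -90 deg
  cos(-90 deg) = 0.0000, sin(-90 deg) = -1.0000
  joint[2] = (-0.9899, -0.9899) + 8.7 * (0.0000, -1.0000) = (-0.9899 + 0.0000, -0.9899 + -8.7000) = (-0.9899, -9.6899)
End effector: (-0.9899, -9.6899)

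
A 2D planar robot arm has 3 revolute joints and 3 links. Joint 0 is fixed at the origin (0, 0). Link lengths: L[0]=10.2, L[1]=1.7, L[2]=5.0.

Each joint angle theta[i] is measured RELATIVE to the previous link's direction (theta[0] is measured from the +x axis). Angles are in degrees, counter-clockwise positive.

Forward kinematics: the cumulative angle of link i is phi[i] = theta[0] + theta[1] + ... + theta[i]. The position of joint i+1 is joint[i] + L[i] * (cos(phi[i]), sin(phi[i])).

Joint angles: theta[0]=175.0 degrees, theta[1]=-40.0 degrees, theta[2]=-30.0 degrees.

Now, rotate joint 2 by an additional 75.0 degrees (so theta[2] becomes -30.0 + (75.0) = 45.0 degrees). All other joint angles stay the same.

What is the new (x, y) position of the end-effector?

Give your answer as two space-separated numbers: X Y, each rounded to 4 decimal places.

Answer: -16.3633 2.0911

Derivation:
joint[0] = (0.0000, 0.0000)  (base)
link 0: phi[0] = 175 = 175 deg
  cos(175 deg) = -0.9962, sin(175 deg) = 0.0872
  joint[1] = (0.0000, 0.0000) + 10.2 * (-0.9962, 0.0872) = (0.0000 + -10.1612, 0.0000 + 0.8890) = (-10.1612, 0.8890)
link 1: phi[1] = 175 + -40 = 135 deg
  cos(135 deg) = -0.7071, sin(135 deg) = 0.7071
  joint[2] = (-10.1612, 0.8890) + 1.7 * (-0.7071, 0.7071) = (-10.1612 + -1.2021, 0.8890 + 1.2021) = (-11.3633, 2.0911)
link 2: phi[2] = 175 + -40 + 45 = 180 deg
  cos(180 deg) = -1.0000, sin(180 deg) = 0.0000
  joint[3] = (-11.3633, 2.0911) + 5 * (-1.0000, 0.0000) = (-11.3633 + -5.0000, 2.0911 + 0.0000) = (-16.3633, 2.0911)
End effector: (-16.3633, 2.0911)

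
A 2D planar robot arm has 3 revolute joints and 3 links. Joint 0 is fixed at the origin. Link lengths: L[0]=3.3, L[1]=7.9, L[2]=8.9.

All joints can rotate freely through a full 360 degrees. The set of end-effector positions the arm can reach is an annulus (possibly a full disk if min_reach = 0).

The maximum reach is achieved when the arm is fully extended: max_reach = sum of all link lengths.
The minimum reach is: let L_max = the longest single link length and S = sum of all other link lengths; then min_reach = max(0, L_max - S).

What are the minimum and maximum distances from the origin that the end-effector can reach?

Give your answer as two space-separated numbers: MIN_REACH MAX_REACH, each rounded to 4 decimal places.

Link lengths: [3.3, 7.9, 8.9]
max_reach = 3.3 + 7.9 + 8.9 = 20.1
L_max = max([3.3, 7.9, 8.9]) = 8.9
S (sum of others) = 20.1 - 8.9 = 11.2
min_reach = max(0, 8.9 - 11.2) = max(0, -2.3) = 0

Answer: 0.0000 20.1000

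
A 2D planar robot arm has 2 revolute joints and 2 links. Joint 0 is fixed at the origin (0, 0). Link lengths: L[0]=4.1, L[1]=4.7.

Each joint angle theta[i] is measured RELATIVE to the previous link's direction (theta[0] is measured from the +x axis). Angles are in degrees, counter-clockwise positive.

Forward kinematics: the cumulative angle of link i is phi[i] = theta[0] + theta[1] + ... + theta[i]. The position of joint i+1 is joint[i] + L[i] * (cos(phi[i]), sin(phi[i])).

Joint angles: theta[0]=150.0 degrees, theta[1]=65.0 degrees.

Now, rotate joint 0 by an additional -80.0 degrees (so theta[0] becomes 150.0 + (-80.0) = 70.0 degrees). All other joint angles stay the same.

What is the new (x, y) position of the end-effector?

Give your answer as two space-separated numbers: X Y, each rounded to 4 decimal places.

joint[0] = (0.0000, 0.0000)  (base)
link 0: phi[0] = 70 = 70 deg
  cos(70 deg) = 0.3420, sin(70 deg) = 0.9397
  joint[1] = (0.0000, 0.0000) + 4.1 * (0.3420, 0.9397) = (0.0000 + 1.4023, 0.0000 + 3.8527) = (1.4023, 3.8527)
link 1: phi[1] = 70 + 65 = 135 deg
  cos(135 deg) = -0.7071, sin(135 deg) = 0.7071
  joint[2] = (1.4023, 3.8527) + 4.7 * (-0.7071, 0.7071) = (1.4023 + -3.3234, 3.8527 + 3.3234) = (-1.9211, 7.1761)
End effector: (-1.9211, 7.1761)

Answer: -1.9211 7.1761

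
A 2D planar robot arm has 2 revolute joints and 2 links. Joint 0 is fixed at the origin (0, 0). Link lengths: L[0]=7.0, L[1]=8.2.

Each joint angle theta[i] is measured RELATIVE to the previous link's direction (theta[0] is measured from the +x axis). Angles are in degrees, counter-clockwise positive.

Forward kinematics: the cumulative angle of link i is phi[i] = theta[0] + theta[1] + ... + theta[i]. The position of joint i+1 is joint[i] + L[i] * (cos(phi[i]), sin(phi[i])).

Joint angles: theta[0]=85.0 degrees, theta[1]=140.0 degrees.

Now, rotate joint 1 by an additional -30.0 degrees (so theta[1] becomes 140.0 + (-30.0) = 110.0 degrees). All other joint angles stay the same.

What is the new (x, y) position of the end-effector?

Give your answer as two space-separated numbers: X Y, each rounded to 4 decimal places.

Answer: -7.3105 4.8510

Derivation:
joint[0] = (0.0000, 0.0000)  (base)
link 0: phi[0] = 85 = 85 deg
  cos(85 deg) = 0.0872, sin(85 deg) = 0.9962
  joint[1] = (0.0000, 0.0000) + 7 * (0.0872, 0.9962) = (0.0000 + 0.6101, 0.0000 + 6.9734) = (0.6101, 6.9734)
link 1: phi[1] = 85 + 110 = 195 deg
  cos(195 deg) = -0.9659, sin(195 deg) = -0.2588
  joint[2] = (0.6101, 6.9734) + 8.2 * (-0.9659, -0.2588) = (0.6101 + -7.9206, 6.9734 + -2.1223) = (-7.3105, 4.8510)
End effector: (-7.3105, 4.8510)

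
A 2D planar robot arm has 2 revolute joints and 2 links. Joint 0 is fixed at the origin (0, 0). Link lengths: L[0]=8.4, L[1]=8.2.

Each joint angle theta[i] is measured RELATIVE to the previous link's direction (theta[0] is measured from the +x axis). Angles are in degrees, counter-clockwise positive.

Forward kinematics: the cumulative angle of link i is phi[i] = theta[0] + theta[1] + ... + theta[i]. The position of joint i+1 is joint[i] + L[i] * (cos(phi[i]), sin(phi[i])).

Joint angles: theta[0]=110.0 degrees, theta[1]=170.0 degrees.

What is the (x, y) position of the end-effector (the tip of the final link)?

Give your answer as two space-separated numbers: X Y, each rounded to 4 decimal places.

joint[0] = (0.0000, 0.0000)  (base)
link 0: phi[0] = 110 = 110 deg
  cos(110 deg) = -0.3420, sin(110 deg) = 0.9397
  joint[1] = (0.0000, 0.0000) + 8.4 * (-0.3420, 0.9397) = (0.0000 + -2.8730, 0.0000 + 7.8934) = (-2.8730, 7.8934)
link 1: phi[1] = 110 + 170 = 280 deg
  cos(280 deg) = 0.1736, sin(280 deg) = -0.9848
  joint[2] = (-2.8730, 7.8934) + 8.2 * (0.1736, -0.9848) = (-2.8730 + 1.4239, 7.8934 + -8.0754) = (-1.4491, -0.1820)
End effector: (-1.4491, -0.1820)

Answer: -1.4491 -0.1820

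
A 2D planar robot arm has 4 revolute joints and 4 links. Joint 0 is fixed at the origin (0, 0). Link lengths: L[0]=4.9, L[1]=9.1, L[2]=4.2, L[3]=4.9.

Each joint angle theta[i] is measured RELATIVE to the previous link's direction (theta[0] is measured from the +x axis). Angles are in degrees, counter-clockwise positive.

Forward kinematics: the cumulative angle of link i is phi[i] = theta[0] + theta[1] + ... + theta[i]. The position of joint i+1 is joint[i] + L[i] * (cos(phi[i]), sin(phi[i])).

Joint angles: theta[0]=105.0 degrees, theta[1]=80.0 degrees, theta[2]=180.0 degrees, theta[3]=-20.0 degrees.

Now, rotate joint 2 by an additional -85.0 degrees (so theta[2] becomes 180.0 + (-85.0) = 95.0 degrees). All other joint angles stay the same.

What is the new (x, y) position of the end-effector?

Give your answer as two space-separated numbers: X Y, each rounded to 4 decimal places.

joint[0] = (0.0000, 0.0000)  (base)
link 0: phi[0] = 105 = 105 deg
  cos(105 deg) = -0.2588, sin(105 deg) = 0.9659
  joint[1] = (0.0000, 0.0000) + 4.9 * (-0.2588, 0.9659) = (0.0000 + -1.2682, 0.0000 + 4.7330) = (-1.2682, 4.7330)
link 1: phi[1] = 105 + 80 = 185 deg
  cos(185 deg) = -0.9962, sin(185 deg) = -0.0872
  joint[2] = (-1.2682, 4.7330) + 9.1 * (-0.9962, -0.0872) = (-1.2682 + -9.0654, 4.7330 + -0.7931) = (-10.3336, 3.9399)
link 2: phi[2] = 105 + 80 + 95 = 280 deg
  cos(280 deg) = 0.1736, sin(280 deg) = -0.9848
  joint[3] = (-10.3336, 3.9399) + 4.2 * (0.1736, -0.9848) = (-10.3336 + 0.7293, 3.9399 + -4.1362) = (-9.6043, -0.1963)
link 3: phi[3] = 105 + 80 + 95 + -20 = 260 deg
  cos(260 deg) = -0.1736, sin(260 deg) = -0.9848
  joint[4] = (-9.6043, -0.1963) + 4.9 * (-0.1736, -0.9848) = (-9.6043 + -0.8509, -0.1963 + -4.8256) = (-10.4551, -5.0218)
End effector: (-10.4551, -5.0218)

Answer: -10.4551 -5.0218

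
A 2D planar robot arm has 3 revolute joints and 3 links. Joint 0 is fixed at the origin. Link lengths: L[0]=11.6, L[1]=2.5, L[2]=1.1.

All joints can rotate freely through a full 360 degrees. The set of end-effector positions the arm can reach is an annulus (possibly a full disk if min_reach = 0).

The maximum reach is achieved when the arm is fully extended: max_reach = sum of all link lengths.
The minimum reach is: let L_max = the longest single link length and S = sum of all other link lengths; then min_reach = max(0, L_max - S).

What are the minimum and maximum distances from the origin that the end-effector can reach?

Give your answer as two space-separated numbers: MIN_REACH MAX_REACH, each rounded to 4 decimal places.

Link lengths: [11.6, 2.5, 1.1]
max_reach = 11.6 + 2.5 + 1.1 = 15.2
L_max = max([11.6, 2.5, 1.1]) = 11.6
S (sum of others) = 15.2 - 11.6 = 3.6
min_reach = max(0, 11.6 - 3.6) = max(0, 8) = 8

Answer: 8.0000 15.2000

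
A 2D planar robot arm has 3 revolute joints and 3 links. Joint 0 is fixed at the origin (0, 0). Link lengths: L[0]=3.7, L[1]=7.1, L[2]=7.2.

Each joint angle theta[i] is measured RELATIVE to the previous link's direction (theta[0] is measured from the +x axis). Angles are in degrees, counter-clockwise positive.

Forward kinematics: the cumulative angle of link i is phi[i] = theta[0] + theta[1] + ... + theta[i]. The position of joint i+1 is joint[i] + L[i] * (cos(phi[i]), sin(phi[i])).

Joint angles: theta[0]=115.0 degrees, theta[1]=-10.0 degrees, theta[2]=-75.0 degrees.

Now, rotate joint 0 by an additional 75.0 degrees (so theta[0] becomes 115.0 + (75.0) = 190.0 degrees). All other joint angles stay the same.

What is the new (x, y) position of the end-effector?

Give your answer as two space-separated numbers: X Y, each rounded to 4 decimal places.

joint[0] = (0.0000, 0.0000)  (base)
link 0: phi[0] = 190 = 190 deg
  cos(190 deg) = -0.9848, sin(190 deg) = -0.1736
  joint[1] = (0.0000, 0.0000) + 3.7 * (-0.9848, -0.1736) = (0.0000 + -3.6438, 0.0000 + -0.6425) = (-3.6438, -0.6425)
link 1: phi[1] = 190 + -10 = 180 deg
  cos(180 deg) = -1.0000, sin(180 deg) = 0.0000
  joint[2] = (-3.6438, -0.6425) + 7.1 * (-1.0000, 0.0000) = (-3.6438 + -7.1000, -0.6425 + 0.0000) = (-10.7438, -0.6425)
link 2: phi[2] = 190 + -10 + -75 = 105 deg
  cos(105 deg) = -0.2588, sin(105 deg) = 0.9659
  joint[3] = (-10.7438, -0.6425) + 7.2 * (-0.2588, 0.9659) = (-10.7438 + -1.8635, -0.6425 + 6.9547) = (-12.6073, 6.3122)
End effector: (-12.6073, 6.3122)

Answer: -12.6073 6.3122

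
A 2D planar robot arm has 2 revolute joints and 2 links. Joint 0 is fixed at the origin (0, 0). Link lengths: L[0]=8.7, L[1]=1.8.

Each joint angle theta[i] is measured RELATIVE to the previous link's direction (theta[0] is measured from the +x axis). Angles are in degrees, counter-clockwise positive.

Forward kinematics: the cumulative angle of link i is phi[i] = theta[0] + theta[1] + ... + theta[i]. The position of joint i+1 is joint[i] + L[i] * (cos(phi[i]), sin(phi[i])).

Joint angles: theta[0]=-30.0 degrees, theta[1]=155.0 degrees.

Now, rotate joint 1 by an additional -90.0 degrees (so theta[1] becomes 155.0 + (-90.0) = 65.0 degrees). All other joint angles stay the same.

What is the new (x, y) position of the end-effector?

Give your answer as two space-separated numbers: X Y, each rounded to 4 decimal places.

Answer: 9.0089 -3.3176

Derivation:
joint[0] = (0.0000, 0.0000)  (base)
link 0: phi[0] = -30 = -30 deg
  cos(-30 deg) = 0.8660, sin(-30 deg) = -0.5000
  joint[1] = (0.0000, 0.0000) + 8.7 * (0.8660, -0.5000) = (0.0000 + 7.5344, 0.0000 + -4.3500) = (7.5344, -4.3500)
link 1: phi[1] = -30 + 65 = 35 deg
  cos(35 deg) = 0.8192, sin(35 deg) = 0.5736
  joint[2] = (7.5344, -4.3500) + 1.8 * (0.8192, 0.5736) = (7.5344 + 1.4745, -4.3500 + 1.0324) = (9.0089, -3.3176)
End effector: (9.0089, -3.3176)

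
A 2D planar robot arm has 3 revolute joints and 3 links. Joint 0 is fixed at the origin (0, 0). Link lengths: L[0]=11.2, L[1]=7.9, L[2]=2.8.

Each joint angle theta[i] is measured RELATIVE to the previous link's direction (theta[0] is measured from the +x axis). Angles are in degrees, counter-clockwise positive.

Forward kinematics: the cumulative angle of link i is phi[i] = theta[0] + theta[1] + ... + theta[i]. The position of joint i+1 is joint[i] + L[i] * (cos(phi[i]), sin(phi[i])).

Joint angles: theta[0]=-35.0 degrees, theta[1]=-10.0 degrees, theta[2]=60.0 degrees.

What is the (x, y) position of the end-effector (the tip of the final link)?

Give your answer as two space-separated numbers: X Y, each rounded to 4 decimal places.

Answer: 17.4652 -11.2855

Derivation:
joint[0] = (0.0000, 0.0000)  (base)
link 0: phi[0] = -35 = -35 deg
  cos(-35 deg) = 0.8192, sin(-35 deg) = -0.5736
  joint[1] = (0.0000, 0.0000) + 11.2 * (0.8192, -0.5736) = (0.0000 + 9.1745, 0.0000 + -6.4241) = (9.1745, -6.4241)
link 1: phi[1] = -35 + -10 = -45 deg
  cos(-45 deg) = 0.7071, sin(-45 deg) = -0.7071
  joint[2] = (9.1745, -6.4241) + 7.9 * (0.7071, -0.7071) = (9.1745 + 5.5861, -6.4241 + -5.5861) = (14.7606, -12.0102)
link 2: phi[2] = -35 + -10 + 60 = 15 deg
  cos(15 deg) = 0.9659, sin(15 deg) = 0.2588
  joint[3] = (14.7606, -12.0102) + 2.8 * (0.9659, 0.2588) = (14.7606 + 2.7046, -12.0102 + 0.7247) = (17.4652, -11.2855)
End effector: (17.4652, -11.2855)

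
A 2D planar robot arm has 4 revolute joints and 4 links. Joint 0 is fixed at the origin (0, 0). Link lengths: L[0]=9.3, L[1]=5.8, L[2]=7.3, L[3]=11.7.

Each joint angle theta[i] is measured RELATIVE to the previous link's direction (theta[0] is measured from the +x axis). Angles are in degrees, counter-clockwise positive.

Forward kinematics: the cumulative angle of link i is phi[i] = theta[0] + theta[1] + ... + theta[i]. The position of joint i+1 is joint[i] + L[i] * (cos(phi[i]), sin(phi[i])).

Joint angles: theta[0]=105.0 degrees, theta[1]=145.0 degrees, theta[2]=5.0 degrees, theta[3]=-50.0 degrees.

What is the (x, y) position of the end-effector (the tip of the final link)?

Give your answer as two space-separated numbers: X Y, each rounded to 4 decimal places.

Answer: -16.8839 -8.4630

Derivation:
joint[0] = (0.0000, 0.0000)  (base)
link 0: phi[0] = 105 = 105 deg
  cos(105 deg) = -0.2588, sin(105 deg) = 0.9659
  joint[1] = (0.0000, 0.0000) + 9.3 * (-0.2588, 0.9659) = (0.0000 + -2.4070, 0.0000 + 8.9831) = (-2.4070, 8.9831)
link 1: phi[1] = 105 + 145 = 250 deg
  cos(250 deg) = -0.3420, sin(250 deg) = -0.9397
  joint[2] = (-2.4070, 8.9831) + 5.8 * (-0.3420, -0.9397) = (-2.4070 + -1.9837, 8.9831 + -5.4502) = (-4.3907, 3.5329)
link 2: phi[2] = 105 + 145 + 5 = 255 deg
  cos(255 deg) = -0.2588, sin(255 deg) = -0.9659
  joint[3] = (-4.3907, 3.5329) + 7.3 * (-0.2588, -0.9659) = (-4.3907 + -1.8894, 3.5329 + -7.0513) = (-6.2801, -3.5184)
link 3: phi[3] = 105 + 145 + 5 + -50 = 205 deg
  cos(205 deg) = -0.9063, sin(205 deg) = -0.4226
  joint[4] = (-6.2801, -3.5184) + 11.7 * (-0.9063, -0.4226) = (-6.2801 + -10.6038, -3.5184 + -4.9446) = (-16.8839, -8.4630)
End effector: (-16.8839, -8.4630)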